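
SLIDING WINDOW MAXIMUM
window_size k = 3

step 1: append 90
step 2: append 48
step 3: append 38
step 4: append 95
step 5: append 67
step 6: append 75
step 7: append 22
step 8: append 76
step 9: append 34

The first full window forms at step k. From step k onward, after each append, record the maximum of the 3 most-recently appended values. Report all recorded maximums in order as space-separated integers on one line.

Answer: 90 95 95 95 75 76 76

Derivation:
step 1: append 90 -> window=[90] (not full yet)
step 2: append 48 -> window=[90, 48] (not full yet)
step 3: append 38 -> window=[90, 48, 38] -> max=90
step 4: append 95 -> window=[48, 38, 95] -> max=95
step 5: append 67 -> window=[38, 95, 67] -> max=95
step 6: append 75 -> window=[95, 67, 75] -> max=95
step 7: append 22 -> window=[67, 75, 22] -> max=75
step 8: append 76 -> window=[75, 22, 76] -> max=76
step 9: append 34 -> window=[22, 76, 34] -> max=76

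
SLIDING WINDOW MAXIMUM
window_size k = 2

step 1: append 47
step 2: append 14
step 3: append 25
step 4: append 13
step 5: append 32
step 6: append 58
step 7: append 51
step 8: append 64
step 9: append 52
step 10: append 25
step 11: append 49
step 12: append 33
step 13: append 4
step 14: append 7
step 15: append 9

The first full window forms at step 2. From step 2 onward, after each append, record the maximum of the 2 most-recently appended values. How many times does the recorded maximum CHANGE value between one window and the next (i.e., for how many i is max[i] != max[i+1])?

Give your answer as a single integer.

Answer: 9

Derivation:
step 1: append 47 -> window=[47] (not full yet)
step 2: append 14 -> window=[47, 14] -> max=47
step 3: append 25 -> window=[14, 25] -> max=25
step 4: append 13 -> window=[25, 13] -> max=25
step 5: append 32 -> window=[13, 32] -> max=32
step 6: append 58 -> window=[32, 58] -> max=58
step 7: append 51 -> window=[58, 51] -> max=58
step 8: append 64 -> window=[51, 64] -> max=64
step 9: append 52 -> window=[64, 52] -> max=64
step 10: append 25 -> window=[52, 25] -> max=52
step 11: append 49 -> window=[25, 49] -> max=49
step 12: append 33 -> window=[49, 33] -> max=49
step 13: append 4 -> window=[33, 4] -> max=33
step 14: append 7 -> window=[4, 7] -> max=7
step 15: append 9 -> window=[7, 9] -> max=9
Recorded maximums: 47 25 25 32 58 58 64 64 52 49 49 33 7 9
Changes between consecutive maximums: 9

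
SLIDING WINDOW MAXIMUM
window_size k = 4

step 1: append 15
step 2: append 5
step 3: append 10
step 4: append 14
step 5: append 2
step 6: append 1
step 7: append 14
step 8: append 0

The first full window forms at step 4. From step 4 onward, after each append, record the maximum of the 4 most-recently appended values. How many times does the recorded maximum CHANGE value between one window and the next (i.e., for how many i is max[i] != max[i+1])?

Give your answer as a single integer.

step 1: append 15 -> window=[15] (not full yet)
step 2: append 5 -> window=[15, 5] (not full yet)
step 3: append 10 -> window=[15, 5, 10] (not full yet)
step 4: append 14 -> window=[15, 5, 10, 14] -> max=15
step 5: append 2 -> window=[5, 10, 14, 2] -> max=14
step 6: append 1 -> window=[10, 14, 2, 1] -> max=14
step 7: append 14 -> window=[14, 2, 1, 14] -> max=14
step 8: append 0 -> window=[2, 1, 14, 0] -> max=14
Recorded maximums: 15 14 14 14 14
Changes between consecutive maximums: 1

Answer: 1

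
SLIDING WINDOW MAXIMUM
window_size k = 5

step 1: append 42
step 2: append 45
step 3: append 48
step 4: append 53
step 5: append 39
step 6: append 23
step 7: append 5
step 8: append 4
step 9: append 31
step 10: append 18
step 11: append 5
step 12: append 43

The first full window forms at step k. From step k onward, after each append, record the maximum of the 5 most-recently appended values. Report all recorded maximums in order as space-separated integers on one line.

step 1: append 42 -> window=[42] (not full yet)
step 2: append 45 -> window=[42, 45] (not full yet)
step 3: append 48 -> window=[42, 45, 48] (not full yet)
step 4: append 53 -> window=[42, 45, 48, 53] (not full yet)
step 5: append 39 -> window=[42, 45, 48, 53, 39] -> max=53
step 6: append 23 -> window=[45, 48, 53, 39, 23] -> max=53
step 7: append 5 -> window=[48, 53, 39, 23, 5] -> max=53
step 8: append 4 -> window=[53, 39, 23, 5, 4] -> max=53
step 9: append 31 -> window=[39, 23, 5, 4, 31] -> max=39
step 10: append 18 -> window=[23, 5, 4, 31, 18] -> max=31
step 11: append 5 -> window=[5, 4, 31, 18, 5] -> max=31
step 12: append 43 -> window=[4, 31, 18, 5, 43] -> max=43

Answer: 53 53 53 53 39 31 31 43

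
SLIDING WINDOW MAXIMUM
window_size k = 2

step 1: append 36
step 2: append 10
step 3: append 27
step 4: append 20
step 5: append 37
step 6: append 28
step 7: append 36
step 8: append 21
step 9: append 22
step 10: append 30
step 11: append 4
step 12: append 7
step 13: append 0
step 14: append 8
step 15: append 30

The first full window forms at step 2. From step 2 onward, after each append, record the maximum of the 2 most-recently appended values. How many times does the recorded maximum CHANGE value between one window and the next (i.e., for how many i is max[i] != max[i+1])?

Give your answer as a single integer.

Answer: 8

Derivation:
step 1: append 36 -> window=[36] (not full yet)
step 2: append 10 -> window=[36, 10] -> max=36
step 3: append 27 -> window=[10, 27] -> max=27
step 4: append 20 -> window=[27, 20] -> max=27
step 5: append 37 -> window=[20, 37] -> max=37
step 6: append 28 -> window=[37, 28] -> max=37
step 7: append 36 -> window=[28, 36] -> max=36
step 8: append 21 -> window=[36, 21] -> max=36
step 9: append 22 -> window=[21, 22] -> max=22
step 10: append 30 -> window=[22, 30] -> max=30
step 11: append 4 -> window=[30, 4] -> max=30
step 12: append 7 -> window=[4, 7] -> max=7
step 13: append 0 -> window=[7, 0] -> max=7
step 14: append 8 -> window=[0, 8] -> max=8
step 15: append 30 -> window=[8, 30] -> max=30
Recorded maximums: 36 27 27 37 37 36 36 22 30 30 7 7 8 30
Changes between consecutive maximums: 8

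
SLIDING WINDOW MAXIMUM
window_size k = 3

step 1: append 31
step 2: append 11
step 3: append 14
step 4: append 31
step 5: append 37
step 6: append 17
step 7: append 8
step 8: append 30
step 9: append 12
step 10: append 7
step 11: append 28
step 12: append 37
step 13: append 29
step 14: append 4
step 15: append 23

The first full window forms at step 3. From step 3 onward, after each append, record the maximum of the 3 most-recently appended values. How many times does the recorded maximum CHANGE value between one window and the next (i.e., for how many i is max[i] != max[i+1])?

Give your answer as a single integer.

step 1: append 31 -> window=[31] (not full yet)
step 2: append 11 -> window=[31, 11] (not full yet)
step 3: append 14 -> window=[31, 11, 14] -> max=31
step 4: append 31 -> window=[11, 14, 31] -> max=31
step 5: append 37 -> window=[14, 31, 37] -> max=37
step 6: append 17 -> window=[31, 37, 17] -> max=37
step 7: append 8 -> window=[37, 17, 8] -> max=37
step 8: append 30 -> window=[17, 8, 30] -> max=30
step 9: append 12 -> window=[8, 30, 12] -> max=30
step 10: append 7 -> window=[30, 12, 7] -> max=30
step 11: append 28 -> window=[12, 7, 28] -> max=28
step 12: append 37 -> window=[7, 28, 37] -> max=37
step 13: append 29 -> window=[28, 37, 29] -> max=37
step 14: append 4 -> window=[37, 29, 4] -> max=37
step 15: append 23 -> window=[29, 4, 23] -> max=29
Recorded maximums: 31 31 37 37 37 30 30 30 28 37 37 37 29
Changes between consecutive maximums: 5

Answer: 5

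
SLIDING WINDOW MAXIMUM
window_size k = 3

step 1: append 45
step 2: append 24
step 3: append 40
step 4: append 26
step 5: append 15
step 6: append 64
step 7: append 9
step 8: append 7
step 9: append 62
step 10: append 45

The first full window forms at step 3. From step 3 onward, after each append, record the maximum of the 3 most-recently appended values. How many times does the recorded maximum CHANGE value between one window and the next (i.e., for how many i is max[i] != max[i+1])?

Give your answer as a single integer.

step 1: append 45 -> window=[45] (not full yet)
step 2: append 24 -> window=[45, 24] (not full yet)
step 3: append 40 -> window=[45, 24, 40] -> max=45
step 4: append 26 -> window=[24, 40, 26] -> max=40
step 5: append 15 -> window=[40, 26, 15] -> max=40
step 6: append 64 -> window=[26, 15, 64] -> max=64
step 7: append 9 -> window=[15, 64, 9] -> max=64
step 8: append 7 -> window=[64, 9, 7] -> max=64
step 9: append 62 -> window=[9, 7, 62] -> max=62
step 10: append 45 -> window=[7, 62, 45] -> max=62
Recorded maximums: 45 40 40 64 64 64 62 62
Changes between consecutive maximums: 3

Answer: 3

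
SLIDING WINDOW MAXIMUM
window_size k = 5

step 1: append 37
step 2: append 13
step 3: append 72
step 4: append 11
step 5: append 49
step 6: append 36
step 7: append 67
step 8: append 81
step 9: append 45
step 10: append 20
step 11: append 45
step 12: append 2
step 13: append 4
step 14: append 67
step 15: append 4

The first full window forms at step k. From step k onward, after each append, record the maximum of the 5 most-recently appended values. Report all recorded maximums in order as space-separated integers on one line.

Answer: 72 72 72 81 81 81 81 81 45 67 67

Derivation:
step 1: append 37 -> window=[37] (not full yet)
step 2: append 13 -> window=[37, 13] (not full yet)
step 3: append 72 -> window=[37, 13, 72] (not full yet)
step 4: append 11 -> window=[37, 13, 72, 11] (not full yet)
step 5: append 49 -> window=[37, 13, 72, 11, 49] -> max=72
step 6: append 36 -> window=[13, 72, 11, 49, 36] -> max=72
step 7: append 67 -> window=[72, 11, 49, 36, 67] -> max=72
step 8: append 81 -> window=[11, 49, 36, 67, 81] -> max=81
step 9: append 45 -> window=[49, 36, 67, 81, 45] -> max=81
step 10: append 20 -> window=[36, 67, 81, 45, 20] -> max=81
step 11: append 45 -> window=[67, 81, 45, 20, 45] -> max=81
step 12: append 2 -> window=[81, 45, 20, 45, 2] -> max=81
step 13: append 4 -> window=[45, 20, 45, 2, 4] -> max=45
step 14: append 67 -> window=[20, 45, 2, 4, 67] -> max=67
step 15: append 4 -> window=[45, 2, 4, 67, 4] -> max=67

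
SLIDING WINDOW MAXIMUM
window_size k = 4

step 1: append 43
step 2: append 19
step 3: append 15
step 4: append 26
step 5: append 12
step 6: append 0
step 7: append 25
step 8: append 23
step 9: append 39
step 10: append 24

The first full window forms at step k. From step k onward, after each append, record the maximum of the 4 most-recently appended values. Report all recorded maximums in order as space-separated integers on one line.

step 1: append 43 -> window=[43] (not full yet)
step 2: append 19 -> window=[43, 19] (not full yet)
step 3: append 15 -> window=[43, 19, 15] (not full yet)
step 4: append 26 -> window=[43, 19, 15, 26] -> max=43
step 5: append 12 -> window=[19, 15, 26, 12] -> max=26
step 6: append 0 -> window=[15, 26, 12, 0] -> max=26
step 7: append 25 -> window=[26, 12, 0, 25] -> max=26
step 8: append 23 -> window=[12, 0, 25, 23] -> max=25
step 9: append 39 -> window=[0, 25, 23, 39] -> max=39
step 10: append 24 -> window=[25, 23, 39, 24] -> max=39

Answer: 43 26 26 26 25 39 39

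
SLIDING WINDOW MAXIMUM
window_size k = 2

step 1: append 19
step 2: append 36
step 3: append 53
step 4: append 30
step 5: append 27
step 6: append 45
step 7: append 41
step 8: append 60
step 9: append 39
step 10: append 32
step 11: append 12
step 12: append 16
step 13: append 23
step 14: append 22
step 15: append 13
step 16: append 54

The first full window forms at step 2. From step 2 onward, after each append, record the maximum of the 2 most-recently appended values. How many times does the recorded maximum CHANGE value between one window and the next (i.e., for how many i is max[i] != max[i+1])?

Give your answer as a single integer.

Answer: 10

Derivation:
step 1: append 19 -> window=[19] (not full yet)
step 2: append 36 -> window=[19, 36] -> max=36
step 3: append 53 -> window=[36, 53] -> max=53
step 4: append 30 -> window=[53, 30] -> max=53
step 5: append 27 -> window=[30, 27] -> max=30
step 6: append 45 -> window=[27, 45] -> max=45
step 7: append 41 -> window=[45, 41] -> max=45
step 8: append 60 -> window=[41, 60] -> max=60
step 9: append 39 -> window=[60, 39] -> max=60
step 10: append 32 -> window=[39, 32] -> max=39
step 11: append 12 -> window=[32, 12] -> max=32
step 12: append 16 -> window=[12, 16] -> max=16
step 13: append 23 -> window=[16, 23] -> max=23
step 14: append 22 -> window=[23, 22] -> max=23
step 15: append 13 -> window=[22, 13] -> max=22
step 16: append 54 -> window=[13, 54] -> max=54
Recorded maximums: 36 53 53 30 45 45 60 60 39 32 16 23 23 22 54
Changes between consecutive maximums: 10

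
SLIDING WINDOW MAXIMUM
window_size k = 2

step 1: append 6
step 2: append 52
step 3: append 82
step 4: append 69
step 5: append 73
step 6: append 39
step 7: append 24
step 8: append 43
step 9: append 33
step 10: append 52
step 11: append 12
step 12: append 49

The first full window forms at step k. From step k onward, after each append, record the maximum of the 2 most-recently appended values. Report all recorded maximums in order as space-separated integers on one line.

Answer: 52 82 82 73 73 39 43 43 52 52 49

Derivation:
step 1: append 6 -> window=[6] (not full yet)
step 2: append 52 -> window=[6, 52] -> max=52
step 3: append 82 -> window=[52, 82] -> max=82
step 4: append 69 -> window=[82, 69] -> max=82
step 5: append 73 -> window=[69, 73] -> max=73
step 6: append 39 -> window=[73, 39] -> max=73
step 7: append 24 -> window=[39, 24] -> max=39
step 8: append 43 -> window=[24, 43] -> max=43
step 9: append 33 -> window=[43, 33] -> max=43
step 10: append 52 -> window=[33, 52] -> max=52
step 11: append 12 -> window=[52, 12] -> max=52
step 12: append 49 -> window=[12, 49] -> max=49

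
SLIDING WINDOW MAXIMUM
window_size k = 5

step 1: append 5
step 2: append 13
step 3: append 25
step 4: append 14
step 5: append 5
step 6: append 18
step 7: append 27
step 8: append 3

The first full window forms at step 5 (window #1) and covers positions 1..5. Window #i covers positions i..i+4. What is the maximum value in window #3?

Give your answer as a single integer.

step 1: append 5 -> window=[5] (not full yet)
step 2: append 13 -> window=[5, 13] (not full yet)
step 3: append 25 -> window=[5, 13, 25] (not full yet)
step 4: append 14 -> window=[5, 13, 25, 14] (not full yet)
step 5: append 5 -> window=[5, 13, 25, 14, 5] -> max=25
step 6: append 18 -> window=[13, 25, 14, 5, 18] -> max=25
step 7: append 27 -> window=[25, 14, 5, 18, 27] -> max=27
Window #3 max = 27

Answer: 27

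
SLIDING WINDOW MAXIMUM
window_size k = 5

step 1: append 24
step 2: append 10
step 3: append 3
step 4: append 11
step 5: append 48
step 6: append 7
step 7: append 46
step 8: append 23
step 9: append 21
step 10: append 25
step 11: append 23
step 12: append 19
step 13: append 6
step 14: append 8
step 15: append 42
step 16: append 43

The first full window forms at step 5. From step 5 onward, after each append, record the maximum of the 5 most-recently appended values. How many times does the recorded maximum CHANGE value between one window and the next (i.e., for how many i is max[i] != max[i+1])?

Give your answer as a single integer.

step 1: append 24 -> window=[24] (not full yet)
step 2: append 10 -> window=[24, 10] (not full yet)
step 3: append 3 -> window=[24, 10, 3] (not full yet)
step 4: append 11 -> window=[24, 10, 3, 11] (not full yet)
step 5: append 48 -> window=[24, 10, 3, 11, 48] -> max=48
step 6: append 7 -> window=[10, 3, 11, 48, 7] -> max=48
step 7: append 46 -> window=[3, 11, 48, 7, 46] -> max=48
step 8: append 23 -> window=[11, 48, 7, 46, 23] -> max=48
step 9: append 21 -> window=[48, 7, 46, 23, 21] -> max=48
step 10: append 25 -> window=[7, 46, 23, 21, 25] -> max=46
step 11: append 23 -> window=[46, 23, 21, 25, 23] -> max=46
step 12: append 19 -> window=[23, 21, 25, 23, 19] -> max=25
step 13: append 6 -> window=[21, 25, 23, 19, 6] -> max=25
step 14: append 8 -> window=[25, 23, 19, 6, 8] -> max=25
step 15: append 42 -> window=[23, 19, 6, 8, 42] -> max=42
step 16: append 43 -> window=[19, 6, 8, 42, 43] -> max=43
Recorded maximums: 48 48 48 48 48 46 46 25 25 25 42 43
Changes between consecutive maximums: 4

Answer: 4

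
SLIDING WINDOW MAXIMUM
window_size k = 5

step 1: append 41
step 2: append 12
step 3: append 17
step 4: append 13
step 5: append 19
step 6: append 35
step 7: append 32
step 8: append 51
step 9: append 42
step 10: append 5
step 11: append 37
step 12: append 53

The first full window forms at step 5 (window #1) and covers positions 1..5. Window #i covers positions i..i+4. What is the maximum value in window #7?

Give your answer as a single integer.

Answer: 51

Derivation:
step 1: append 41 -> window=[41] (not full yet)
step 2: append 12 -> window=[41, 12] (not full yet)
step 3: append 17 -> window=[41, 12, 17] (not full yet)
step 4: append 13 -> window=[41, 12, 17, 13] (not full yet)
step 5: append 19 -> window=[41, 12, 17, 13, 19] -> max=41
step 6: append 35 -> window=[12, 17, 13, 19, 35] -> max=35
step 7: append 32 -> window=[17, 13, 19, 35, 32] -> max=35
step 8: append 51 -> window=[13, 19, 35, 32, 51] -> max=51
step 9: append 42 -> window=[19, 35, 32, 51, 42] -> max=51
step 10: append 5 -> window=[35, 32, 51, 42, 5] -> max=51
step 11: append 37 -> window=[32, 51, 42, 5, 37] -> max=51
Window #7 max = 51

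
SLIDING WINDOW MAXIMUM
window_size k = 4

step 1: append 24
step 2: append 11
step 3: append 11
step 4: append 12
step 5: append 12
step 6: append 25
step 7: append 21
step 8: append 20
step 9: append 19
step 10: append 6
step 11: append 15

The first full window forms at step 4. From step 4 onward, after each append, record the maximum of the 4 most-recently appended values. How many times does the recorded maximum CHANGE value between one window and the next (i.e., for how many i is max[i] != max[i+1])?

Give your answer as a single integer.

Answer: 4

Derivation:
step 1: append 24 -> window=[24] (not full yet)
step 2: append 11 -> window=[24, 11] (not full yet)
step 3: append 11 -> window=[24, 11, 11] (not full yet)
step 4: append 12 -> window=[24, 11, 11, 12] -> max=24
step 5: append 12 -> window=[11, 11, 12, 12] -> max=12
step 6: append 25 -> window=[11, 12, 12, 25] -> max=25
step 7: append 21 -> window=[12, 12, 25, 21] -> max=25
step 8: append 20 -> window=[12, 25, 21, 20] -> max=25
step 9: append 19 -> window=[25, 21, 20, 19] -> max=25
step 10: append 6 -> window=[21, 20, 19, 6] -> max=21
step 11: append 15 -> window=[20, 19, 6, 15] -> max=20
Recorded maximums: 24 12 25 25 25 25 21 20
Changes between consecutive maximums: 4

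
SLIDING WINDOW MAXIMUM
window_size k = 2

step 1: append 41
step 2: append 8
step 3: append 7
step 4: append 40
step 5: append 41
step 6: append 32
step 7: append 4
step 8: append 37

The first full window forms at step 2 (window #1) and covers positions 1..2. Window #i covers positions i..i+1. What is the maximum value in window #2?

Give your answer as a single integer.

Answer: 8

Derivation:
step 1: append 41 -> window=[41] (not full yet)
step 2: append 8 -> window=[41, 8] -> max=41
step 3: append 7 -> window=[8, 7] -> max=8
Window #2 max = 8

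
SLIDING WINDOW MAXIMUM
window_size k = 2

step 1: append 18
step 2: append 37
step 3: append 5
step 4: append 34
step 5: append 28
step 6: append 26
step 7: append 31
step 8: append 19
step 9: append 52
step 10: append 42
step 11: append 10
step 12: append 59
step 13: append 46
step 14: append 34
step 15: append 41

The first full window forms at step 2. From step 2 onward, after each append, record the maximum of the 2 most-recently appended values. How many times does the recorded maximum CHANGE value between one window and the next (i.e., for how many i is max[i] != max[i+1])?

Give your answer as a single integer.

Answer: 8

Derivation:
step 1: append 18 -> window=[18] (not full yet)
step 2: append 37 -> window=[18, 37] -> max=37
step 3: append 5 -> window=[37, 5] -> max=37
step 4: append 34 -> window=[5, 34] -> max=34
step 5: append 28 -> window=[34, 28] -> max=34
step 6: append 26 -> window=[28, 26] -> max=28
step 7: append 31 -> window=[26, 31] -> max=31
step 8: append 19 -> window=[31, 19] -> max=31
step 9: append 52 -> window=[19, 52] -> max=52
step 10: append 42 -> window=[52, 42] -> max=52
step 11: append 10 -> window=[42, 10] -> max=42
step 12: append 59 -> window=[10, 59] -> max=59
step 13: append 46 -> window=[59, 46] -> max=59
step 14: append 34 -> window=[46, 34] -> max=46
step 15: append 41 -> window=[34, 41] -> max=41
Recorded maximums: 37 37 34 34 28 31 31 52 52 42 59 59 46 41
Changes between consecutive maximums: 8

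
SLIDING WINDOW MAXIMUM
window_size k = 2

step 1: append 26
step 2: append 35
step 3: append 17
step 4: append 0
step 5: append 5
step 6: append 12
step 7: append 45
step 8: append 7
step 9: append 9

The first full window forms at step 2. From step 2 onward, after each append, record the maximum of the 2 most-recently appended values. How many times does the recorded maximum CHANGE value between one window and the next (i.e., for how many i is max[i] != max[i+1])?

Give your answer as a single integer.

Answer: 5

Derivation:
step 1: append 26 -> window=[26] (not full yet)
step 2: append 35 -> window=[26, 35] -> max=35
step 3: append 17 -> window=[35, 17] -> max=35
step 4: append 0 -> window=[17, 0] -> max=17
step 5: append 5 -> window=[0, 5] -> max=5
step 6: append 12 -> window=[5, 12] -> max=12
step 7: append 45 -> window=[12, 45] -> max=45
step 8: append 7 -> window=[45, 7] -> max=45
step 9: append 9 -> window=[7, 9] -> max=9
Recorded maximums: 35 35 17 5 12 45 45 9
Changes between consecutive maximums: 5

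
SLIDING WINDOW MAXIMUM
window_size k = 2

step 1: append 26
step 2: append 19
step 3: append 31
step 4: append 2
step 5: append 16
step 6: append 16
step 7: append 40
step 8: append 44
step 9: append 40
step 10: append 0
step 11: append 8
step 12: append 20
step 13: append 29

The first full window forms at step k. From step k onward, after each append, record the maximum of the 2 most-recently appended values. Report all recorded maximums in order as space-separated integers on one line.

step 1: append 26 -> window=[26] (not full yet)
step 2: append 19 -> window=[26, 19] -> max=26
step 3: append 31 -> window=[19, 31] -> max=31
step 4: append 2 -> window=[31, 2] -> max=31
step 5: append 16 -> window=[2, 16] -> max=16
step 6: append 16 -> window=[16, 16] -> max=16
step 7: append 40 -> window=[16, 40] -> max=40
step 8: append 44 -> window=[40, 44] -> max=44
step 9: append 40 -> window=[44, 40] -> max=44
step 10: append 0 -> window=[40, 0] -> max=40
step 11: append 8 -> window=[0, 8] -> max=8
step 12: append 20 -> window=[8, 20] -> max=20
step 13: append 29 -> window=[20, 29] -> max=29

Answer: 26 31 31 16 16 40 44 44 40 8 20 29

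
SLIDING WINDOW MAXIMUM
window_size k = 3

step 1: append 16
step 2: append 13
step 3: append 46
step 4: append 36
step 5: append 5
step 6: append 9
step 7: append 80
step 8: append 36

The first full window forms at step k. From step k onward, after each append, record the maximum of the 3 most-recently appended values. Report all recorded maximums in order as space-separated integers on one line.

step 1: append 16 -> window=[16] (not full yet)
step 2: append 13 -> window=[16, 13] (not full yet)
step 3: append 46 -> window=[16, 13, 46] -> max=46
step 4: append 36 -> window=[13, 46, 36] -> max=46
step 5: append 5 -> window=[46, 36, 5] -> max=46
step 6: append 9 -> window=[36, 5, 9] -> max=36
step 7: append 80 -> window=[5, 9, 80] -> max=80
step 8: append 36 -> window=[9, 80, 36] -> max=80

Answer: 46 46 46 36 80 80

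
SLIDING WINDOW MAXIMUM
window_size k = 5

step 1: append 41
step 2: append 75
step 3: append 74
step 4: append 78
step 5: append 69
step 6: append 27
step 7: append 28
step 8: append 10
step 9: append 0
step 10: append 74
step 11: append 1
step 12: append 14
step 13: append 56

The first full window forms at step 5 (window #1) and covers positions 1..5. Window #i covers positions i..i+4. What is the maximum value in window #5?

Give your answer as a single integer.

step 1: append 41 -> window=[41] (not full yet)
step 2: append 75 -> window=[41, 75] (not full yet)
step 3: append 74 -> window=[41, 75, 74] (not full yet)
step 4: append 78 -> window=[41, 75, 74, 78] (not full yet)
step 5: append 69 -> window=[41, 75, 74, 78, 69] -> max=78
step 6: append 27 -> window=[75, 74, 78, 69, 27] -> max=78
step 7: append 28 -> window=[74, 78, 69, 27, 28] -> max=78
step 8: append 10 -> window=[78, 69, 27, 28, 10] -> max=78
step 9: append 0 -> window=[69, 27, 28, 10, 0] -> max=69
Window #5 max = 69

Answer: 69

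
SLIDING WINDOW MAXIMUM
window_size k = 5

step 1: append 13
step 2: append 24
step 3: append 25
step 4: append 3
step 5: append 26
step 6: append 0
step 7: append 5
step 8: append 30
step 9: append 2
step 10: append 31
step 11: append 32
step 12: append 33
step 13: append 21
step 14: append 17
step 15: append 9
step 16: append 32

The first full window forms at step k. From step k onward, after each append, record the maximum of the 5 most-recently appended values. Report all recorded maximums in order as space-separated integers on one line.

step 1: append 13 -> window=[13] (not full yet)
step 2: append 24 -> window=[13, 24] (not full yet)
step 3: append 25 -> window=[13, 24, 25] (not full yet)
step 4: append 3 -> window=[13, 24, 25, 3] (not full yet)
step 5: append 26 -> window=[13, 24, 25, 3, 26] -> max=26
step 6: append 0 -> window=[24, 25, 3, 26, 0] -> max=26
step 7: append 5 -> window=[25, 3, 26, 0, 5] -> max=26
step 8: append 30 -> window=[3, 26, 0, 5, 30] -> max=30
step 9: append 2 -> window=[26, 0, 5, 30, 2] -> max=30
step 10: append 31 -> window=[0, 5, 30, 2, 31] -> max=31
step 11: append 32 -> window=[5, 30, 2, 31, 32] -> max=32
step 12: append 33 -> window=[30, 2, 31, 32, 33] -> max=33
step 13: append 21 -> window=[2, 31, 32, 33, 21] -> max=33
step 14: append 17 -> window=[31, 32, 33, 21, 17] -> max=33
step 15: append 9 -> window=[32, 33, 21, 17, 9] -> max=33
step 16: append 32 -> window=[33, 21, 17, 9, 32] -> max=33

Answer: 26 26 26 30 30 31 32 33 33 33 33 33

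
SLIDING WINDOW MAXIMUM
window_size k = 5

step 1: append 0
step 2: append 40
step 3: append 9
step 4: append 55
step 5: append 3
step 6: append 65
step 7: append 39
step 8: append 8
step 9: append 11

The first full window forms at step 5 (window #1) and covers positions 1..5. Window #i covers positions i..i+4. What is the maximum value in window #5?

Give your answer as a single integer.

Answer: 65

Derivation:
step 1: append 0 -> window=[0] (not full yet)
step 2: append 40 -> window=[0, 40] (not full yet)
step 3: append 9 -> window=[0, 40, 9] (not full yet)
step 4: append 55 -> window=[0, 40, 9, 55] (not full yet)
step 5: append 3 -> window=[0, 40, 9, 55, 3] -> max=55
step 6: append 65 -> window=[40, 9, 55, 3, 65] -> max=65
step 7: append 39 -> window=[9, 55, 3, 65, 39] -> max=65
step 8: append 8 -> window=[55, 3, 65, 39, 8] -> max=65
step 9: append 11 -> window=[3, 65, 39, 8, 11] -> max=65
Window #5 max = 65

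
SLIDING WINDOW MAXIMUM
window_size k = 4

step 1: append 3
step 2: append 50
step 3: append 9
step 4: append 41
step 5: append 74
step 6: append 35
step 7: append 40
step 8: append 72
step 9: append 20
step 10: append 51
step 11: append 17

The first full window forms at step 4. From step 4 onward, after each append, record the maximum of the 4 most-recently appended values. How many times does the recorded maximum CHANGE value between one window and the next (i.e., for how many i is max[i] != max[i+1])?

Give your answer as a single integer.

Answer: 2

Derivation:
step 1: append 3 -> window=[3] (not full yet)
step 2: append 50 -> window=[3, 50] (not full yet)
step 3: append 9 -> window=[3, 50, 9] (not full yet)
step 4: append 41 -> window=[3, 50, 9, 41] -> max=50
step 5: append 74 -> window=[50, 9, 41, 74] -> max=74
step 6: append 35 -> window=[9, 41, 74, 35] -> max=74
step 7: append 40 -> window=[41, 74, 35, 40] -> max=74
step 8: append 72 -> window=[74, 35, 40, 72] -> max=74
step 9: append 20 -> window=[35, 40, 72, 20] -> max=72
step 10: append 51 -> window=[40, 72, 20, 51] -> max=72
step 11: append 17 -> window=[72, 20, 51, 17] -> max=72
Recorded maximums: 50 74 74 74 74 72 72 72
Changes between consecutive maximums: 2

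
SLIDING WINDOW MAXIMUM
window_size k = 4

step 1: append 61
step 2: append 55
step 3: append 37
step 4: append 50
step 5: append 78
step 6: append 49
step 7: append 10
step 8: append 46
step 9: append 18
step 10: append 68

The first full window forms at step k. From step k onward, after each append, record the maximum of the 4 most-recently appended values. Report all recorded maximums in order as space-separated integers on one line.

step 1: append 61 -> window=[61] (not full yet)
step 2: append 55 -> window=[61, 55] (not full yet)
step 3: append 37 -> window=[61, 55, 37] (not full yet)
step 4: append 50 -> window=[61, 55, 37, 50] -> max=61
step 5: append 78 -> window=[55, 37, 50, 78] -> max=78
step 6: append 49 -> window=[37, 50, 78, 49] -> max=78
step 7: append 10 -> window=[50, 78, 49, 10] -> max=78
step 8: append 46 -> window=[78, 49, 10, 46] -> max=78
step 9: append 18 -> window=[49, 10, 46, 18] -> max=49
step 10: append 68 -> window=[10, 46, 18, 68] -> max=68

Answer: 61 78 78 78 78 49 68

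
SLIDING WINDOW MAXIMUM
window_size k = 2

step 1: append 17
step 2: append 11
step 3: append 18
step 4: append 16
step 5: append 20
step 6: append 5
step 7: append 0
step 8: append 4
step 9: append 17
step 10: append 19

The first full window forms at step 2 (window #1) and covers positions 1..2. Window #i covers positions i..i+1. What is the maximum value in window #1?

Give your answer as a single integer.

step 1: append 17 -> window=[17] (not full yet)
step 2: append 11 -> window=[17, 11] -> max=17
Window #1 max = 17

Answer: 17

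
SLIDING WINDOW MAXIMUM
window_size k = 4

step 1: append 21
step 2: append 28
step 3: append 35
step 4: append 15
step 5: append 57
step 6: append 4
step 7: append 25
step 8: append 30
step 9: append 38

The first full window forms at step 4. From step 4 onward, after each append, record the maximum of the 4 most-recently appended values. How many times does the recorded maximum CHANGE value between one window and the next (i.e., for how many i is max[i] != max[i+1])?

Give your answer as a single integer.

step 1: append 21 -> window=[21] (not full yet)
step 2: append 28 -> window=[21, 28] (not full yet)
step 3: append 35 -> window=[21, 28, 35] (not full yet)
step 4: append 15 -> window=[21, 28, 35, 15] -> max=35
step 5: append 57 -> window=[28, 35, 15, 57] -> max=57
step 6: append 4 -> window=[35, 15, 57, 4] -> max=57
step 7: append 25 -> window=[15, 57, 4, 25] -> max=57
step 8: append 30 -> window=[57, 4, 25, 30] -> max=57
step 9: append 38 -> window=[4, 25, 30, 38] -> max=38
Recorded maximums: 35 57 57 57 57 38
Changes between consecutive maximums: 2

Answer: 2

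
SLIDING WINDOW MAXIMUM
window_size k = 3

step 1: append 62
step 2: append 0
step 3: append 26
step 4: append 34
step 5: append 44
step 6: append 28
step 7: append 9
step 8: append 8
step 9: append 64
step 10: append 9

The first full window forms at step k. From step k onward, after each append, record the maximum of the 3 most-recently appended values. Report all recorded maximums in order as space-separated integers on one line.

Answer: 62 34 44 44 44 28 64 64

Derivation:
step 1: append 62 -> window=[62] (not full yet)
step 2: append 0 -> window=[62, 0] (not full yet)
step 3: append 26 -> window=[62, 0, 26] -> max=62
step 4: append 34 -> window=[0, 26, 34] -> max=34
step 5: append 44 -> window=[26, 34, 44] -> max=44
step 6: append 28 -> window=[34, 44, 28] -> max=44
step 7: append 9 -> window=[44, 28, 9] -> max=44
step 8: append 8 -> window=[28, 9, 8] -> max=28
step 9: append 64 -> window=[9, 8, 64] -> max=64
step 10: append 9 -> window=[8, 64, 9] -> max=64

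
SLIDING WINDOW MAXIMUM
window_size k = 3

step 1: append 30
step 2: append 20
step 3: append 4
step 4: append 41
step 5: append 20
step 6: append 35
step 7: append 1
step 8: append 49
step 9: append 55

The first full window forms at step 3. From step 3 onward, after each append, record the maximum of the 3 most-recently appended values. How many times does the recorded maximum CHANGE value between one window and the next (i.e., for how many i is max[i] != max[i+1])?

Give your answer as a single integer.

step 1: append 30 -> window=[30] (not full yet)
step 2: append 20 -> window=[30, 20] (not full yet)
step 3: append 4 -> window=[30, 20, 4] -> max=30
step 4: append 41 -> window=[20, 4, 41] -> max=41
step 5: append 20 -> window=[4, 41, 20] -> max=41
step 6: append 35 -> window=[41, 20, 35] -> max=41
step 7: append 1 -> window=[20, 35, 1] -> max=35
step 8: append 49 -> window=[35, 1, 49] -> max=49
step 9: append 55 -> window=[1, 49, 55] -> max=55
Recorded maximums: 30 41 41 41 35 49 55
Changes between consecutive maximums: 4

Answer: 4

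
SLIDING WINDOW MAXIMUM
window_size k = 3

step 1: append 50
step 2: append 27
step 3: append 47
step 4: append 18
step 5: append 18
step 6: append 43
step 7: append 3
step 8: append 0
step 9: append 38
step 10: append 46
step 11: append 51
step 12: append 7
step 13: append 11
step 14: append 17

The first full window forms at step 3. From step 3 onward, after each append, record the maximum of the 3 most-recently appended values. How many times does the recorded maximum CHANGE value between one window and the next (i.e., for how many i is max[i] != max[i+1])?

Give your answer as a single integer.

Answer: 6

Derivation:
step 1: append 50 -> window=[50] (not full yet)
step 2: append 27 -> window=[50, 27] (not full yet)
step 3: append 47 -> window=[50, 27, 47] -> max=50
step 4: append 18 -> window=[27, 47, 18] -> max=47
step 5: append 18 -> window=[47, 18, 18] -> max=47
step 6: append 43 -> window=[18, 18, 43] -> max=43
step 7: append 3 -> window=[18, 43, 3] -> max=43
step 8: append 0 -> window=[43, 3, 0] -> max=43
step 9: append 38 -> window=[3, 0, 38] -> max=38
step 10: append 46 -> window=[0, 38, 46] -> max=46
step 11: append 51 -> window=[38, 46, 51] -> max=51
step 12: append 7 -> window=[46, 51, 7] -> max=51
step 13: append 11 -> window=[51, 7, 11] -> max=51
step 14: append 17 -> window=[7, 11, 17] -> max=17
Recorded maximums: 50 47 47 43 43 43 38 46 51 51 51 17
Changes between consecutive maximums: 6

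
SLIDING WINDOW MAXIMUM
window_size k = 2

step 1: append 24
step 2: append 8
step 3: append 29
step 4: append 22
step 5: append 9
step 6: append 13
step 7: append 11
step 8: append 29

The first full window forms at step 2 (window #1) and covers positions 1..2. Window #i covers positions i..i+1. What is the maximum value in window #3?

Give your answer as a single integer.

Answer: 29

Derivation:
step 1: append 24 -> window=[24] (not full yet)
step 2: append 8 -> window=[24, 8] -> max=24
step 3: append 29 -> window=[8, 29] -> max=29
step 4: append 22 -> window=[29, 22] -> max=29
Window #3 max = 29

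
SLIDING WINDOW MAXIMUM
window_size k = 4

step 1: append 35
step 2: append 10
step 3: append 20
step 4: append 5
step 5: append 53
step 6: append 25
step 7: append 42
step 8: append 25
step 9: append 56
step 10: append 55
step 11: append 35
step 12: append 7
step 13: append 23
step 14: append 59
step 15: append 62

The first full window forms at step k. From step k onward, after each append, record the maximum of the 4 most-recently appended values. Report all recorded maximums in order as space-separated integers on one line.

Answer: 35 53 53 53 53 56 56 56 56 55 59 62

Derivation:
step 1: append 35 -> window=[35] (not full yet)
step 2: append 10 -> window=[35, 10] (not full yet)
step 3: append 20 -> window=[35, 10, 20] (not full yet)
step 4: append 5 -> window=[35, 10, 20, 5] -> max=35
step 5: append 53 -> window=[10, 20, 5, 53] -> max=53
step 6: append 25 -> window=[20, 5, 53, 25] -> max=53
step 7: append 42 -> window=[5, 53, 25, 42] -> max=53
step 8: append 25 -> window=[53, 25, 42, 25] -> max=53
step 9: append 56 -> window=[25, 42, 25, 56] -> max=56
step 10: append 55 -> window=[42, 25, 56, 55] -> max=56
step 11: append 35 -> window=[25, 56, 55, 35] -> max=56
step 12: append 7 -> window=[56, 55, 35, 7] -> max=56
step 13: append 23 -> window=[55, 35, 7, 23] -> max=55
step 14: append 59 -> window=[35, 7, 23, 59] -> max=59
step 15: append 62 -> window=[7, 23, 59, 62] -> max=62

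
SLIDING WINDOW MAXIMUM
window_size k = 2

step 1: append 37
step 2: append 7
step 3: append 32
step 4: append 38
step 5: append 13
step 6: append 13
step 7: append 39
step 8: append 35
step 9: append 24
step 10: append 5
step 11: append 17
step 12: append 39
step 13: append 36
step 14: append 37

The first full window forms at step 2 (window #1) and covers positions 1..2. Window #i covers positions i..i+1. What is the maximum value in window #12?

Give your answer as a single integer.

Answer: 39

Derivation:
step 1: append 37 -> window=[37] (not full yet)
step 2: append 7 -> window=[37, 7] -> max=37
step 3: append 32 -> window=[7, 32] -> max=32
step 4: append 38 -> window=[32, 38] -> max=38
step 5: append 13 -> window=[38, 13] -> max=38
step 6: append 13 -> window=[13, 13] -> max=13
step 7: append 39 -> window=[13, 39] -> max=39
step 8: append 35 -> window=[39, 35] -> max=39
step 9: append 24 -> window=[35, 24] -> max=35
step 10: append 5 -> window=[24, 5] -> max=24
step 11: append 17 -> window=[5, 17] -> max=17
step 12: append 39 -> window=[17, 39] -> max=39
step 13: append 36 -> window=[39, 36] -> max=39
Window #12 max = 39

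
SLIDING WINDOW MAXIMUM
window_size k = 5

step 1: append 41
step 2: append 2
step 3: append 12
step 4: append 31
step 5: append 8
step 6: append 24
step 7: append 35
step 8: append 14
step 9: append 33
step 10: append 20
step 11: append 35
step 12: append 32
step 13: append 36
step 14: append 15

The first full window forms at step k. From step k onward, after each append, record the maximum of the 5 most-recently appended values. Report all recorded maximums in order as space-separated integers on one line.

Answer: 41 31 35 35 35 35 35 35 36 36

Derivation:
step 1: append 41 -> window=[41] (not full yet)
step 2: append 2 -> window=[41, 2] (not full yet)
step 3: append 12 -> window=[41, 2, 12] (not full yet)
step 4: append 31 -> window=[41, 2, 12, 31] (not full yet)
step 5: append 8 -> window=[41, 2, 12, 31, 8] -> max=41
step 6: append 24 -> window=[2, 12, 31, 8, 24] -> max=31
step 7: append 35 -> window=[12, 31, 8, 24, 35] -> max=35
step 8: append 14 -> window=[31, 8, 24, 35, 14] -> max=35
step 9: append 33 -> window=[8, 24, 35, 14, 33] -> max=35
step 10: append 20 -> window=[24, 35, 14, 33, 20] -> max=35
step 11: append 35 -> window=[35, 14, 33, 20, 35] -> max=35
step 12: append 32 -> window=[14, 33, 20, 35, 32] -> max=35
step 13: append 36 -> window=[33, 20, 35, 32, 36] -> max=36
step 14: append 15 -> window=[20, 35, 32, 36, 15] -> max=36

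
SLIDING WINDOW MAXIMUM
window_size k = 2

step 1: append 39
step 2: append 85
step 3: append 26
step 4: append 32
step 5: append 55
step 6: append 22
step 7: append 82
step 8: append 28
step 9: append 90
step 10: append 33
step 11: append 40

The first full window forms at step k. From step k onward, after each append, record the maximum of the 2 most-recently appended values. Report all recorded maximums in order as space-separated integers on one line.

Answer: 85 85 32 55 55 82 82 90 90 40

Derivation:
step 1: append 39 -> window=[39] (not full yet)
step 2: append 85 -> window=[39, 85] -> max=85
step 3: append 26 -> window=[85, 26] -> max=85
step 4: append 32 -> window=[26, 32] -> max=32
step 5: append 55 -> window=[32, 55] -> max=55
step 6: append 22 -> window=[55, 22] -> max=55
step 7: append 82 -> window=[22, 82] -> max=82
step 8: append 28 -> window=[82, 28] -> max=82
step 9: append 90 -> window=[28, 90] -> max=90
step 10: append 33 -> window=[90, 33] -> max=90
step 11: append 40 -> window=[33, 40] -> max=40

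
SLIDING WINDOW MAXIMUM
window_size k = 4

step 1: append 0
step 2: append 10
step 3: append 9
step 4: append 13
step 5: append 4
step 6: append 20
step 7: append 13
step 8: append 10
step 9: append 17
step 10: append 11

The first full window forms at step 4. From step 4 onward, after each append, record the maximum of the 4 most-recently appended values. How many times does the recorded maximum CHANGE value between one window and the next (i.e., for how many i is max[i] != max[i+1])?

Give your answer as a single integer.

Answer: 2

Derivation:
step 1: append 0 -> window=[0] (not full yet)
step 2: append 10 -> window=[0, 10] (not full yet)
step 3: append 9 -> window=[0, 10, 9] (not full yet)
step 4: append 13 -> window=[0, 10, 9, 13] -> max=13
step 5: append 4 -> window=[10, 9, 13, 4] -> max=13
step 6: append 20 -> window=[9, 13, 4, 20] -> max=20
step 7: append 13 -> window=[13, 4, 20, 13] -> max=20
step 8: append 10 -> window=[4, 20, 13, 10] -> max=20
step 9: append 17 -> window=[20, 13, 10, 17] -> max=20
step 10: append 11 -> window=[13, 10, 17, 11] -> max=17
Recorded maximums: 13 13 20 20 20 20 17
Changes between consecutive maximums: 2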